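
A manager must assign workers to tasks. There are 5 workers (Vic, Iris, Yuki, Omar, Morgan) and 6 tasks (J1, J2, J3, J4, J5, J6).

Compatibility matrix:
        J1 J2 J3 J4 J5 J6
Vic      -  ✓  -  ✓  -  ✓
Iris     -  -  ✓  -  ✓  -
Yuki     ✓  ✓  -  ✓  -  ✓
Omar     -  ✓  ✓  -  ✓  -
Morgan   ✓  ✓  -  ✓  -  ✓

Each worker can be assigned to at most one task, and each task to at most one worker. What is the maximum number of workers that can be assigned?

5

For example, pair Vic–J2, Iris–J5, Yuki–J1, Omar–J3, Morgan–J6.
All 5 workers are matched, so no larger matching exists.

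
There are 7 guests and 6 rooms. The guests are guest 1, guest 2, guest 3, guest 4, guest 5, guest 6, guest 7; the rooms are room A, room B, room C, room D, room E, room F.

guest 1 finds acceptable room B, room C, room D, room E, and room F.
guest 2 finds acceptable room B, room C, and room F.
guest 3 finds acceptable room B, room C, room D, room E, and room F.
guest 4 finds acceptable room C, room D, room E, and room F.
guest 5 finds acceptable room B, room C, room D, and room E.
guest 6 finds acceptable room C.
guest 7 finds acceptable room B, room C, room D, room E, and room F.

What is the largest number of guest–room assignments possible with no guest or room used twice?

For example, pair guest 1-room F, guest 2-room B, guest 3-room C, guest 4-room E, guest 5-room D.
The set {guest 1, guest 2, guest 3, guest 4, guest 5, guest 6, guest 7} has only 5 neighbours ({room B, room C, room D, room E, room F}), so by Hall's theorem at most 5 of the 7 guests can be matched.

5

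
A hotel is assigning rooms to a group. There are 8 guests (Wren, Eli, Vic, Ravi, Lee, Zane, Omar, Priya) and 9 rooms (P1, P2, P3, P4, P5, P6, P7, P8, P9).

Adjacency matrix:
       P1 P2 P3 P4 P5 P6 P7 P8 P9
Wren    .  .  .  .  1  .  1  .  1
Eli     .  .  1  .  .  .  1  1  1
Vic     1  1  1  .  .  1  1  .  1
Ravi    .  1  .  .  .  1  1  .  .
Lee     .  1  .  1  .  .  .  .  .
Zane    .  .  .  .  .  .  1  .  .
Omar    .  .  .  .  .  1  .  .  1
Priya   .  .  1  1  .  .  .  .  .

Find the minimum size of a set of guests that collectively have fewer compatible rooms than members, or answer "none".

none

A matching saturating every guest exists, for instance Wren→P5, Eli→P8, Vic→P1, Ravi→P6, Lee→P2, Zane→P7, Omar→P9, Priya→P4.
By Hall's marriage theorem, this means |N(S)| ≥ |S| for every subset S, so no violating subset exists.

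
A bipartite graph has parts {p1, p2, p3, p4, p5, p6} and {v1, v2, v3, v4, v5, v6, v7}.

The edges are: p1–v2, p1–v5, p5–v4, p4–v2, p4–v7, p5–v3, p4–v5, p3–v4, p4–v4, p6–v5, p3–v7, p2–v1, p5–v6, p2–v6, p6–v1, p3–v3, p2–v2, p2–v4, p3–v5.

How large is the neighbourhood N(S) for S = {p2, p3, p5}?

7

The union of neighbours of {p2, p3, p5} is {v1, v2, v3, v4, v5, v6, v7}, which has 7 elements.
Since |N(S)| = 7 ≥ |S| = 3, Hall's condition holds for this subset.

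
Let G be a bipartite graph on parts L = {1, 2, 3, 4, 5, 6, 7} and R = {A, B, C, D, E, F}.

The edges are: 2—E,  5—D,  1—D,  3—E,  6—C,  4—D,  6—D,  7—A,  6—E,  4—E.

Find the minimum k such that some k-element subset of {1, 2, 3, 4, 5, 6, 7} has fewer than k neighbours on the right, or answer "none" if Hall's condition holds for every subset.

2

Take S = {1, 5}. Its neighbourhood is {D}, so |N(S)| = 1 < |S| = 2.
No single vertex violates Hall's condition since each has at least one neighbour, so 2 is the minimum.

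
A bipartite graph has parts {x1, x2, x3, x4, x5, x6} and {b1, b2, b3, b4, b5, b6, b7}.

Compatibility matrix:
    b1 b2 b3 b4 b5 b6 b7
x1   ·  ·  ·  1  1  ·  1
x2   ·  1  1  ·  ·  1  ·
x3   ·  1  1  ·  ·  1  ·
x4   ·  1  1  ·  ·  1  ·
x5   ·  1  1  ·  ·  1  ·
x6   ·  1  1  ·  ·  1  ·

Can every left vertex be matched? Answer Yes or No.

The set {x2, x3, x4, x5, x6} has only 3 neighbours ({b2, b3, b6}), so by Hall's theorem at most 4 of the 6 left vertices can be matched.
Hence no matching covers every left vertex.

No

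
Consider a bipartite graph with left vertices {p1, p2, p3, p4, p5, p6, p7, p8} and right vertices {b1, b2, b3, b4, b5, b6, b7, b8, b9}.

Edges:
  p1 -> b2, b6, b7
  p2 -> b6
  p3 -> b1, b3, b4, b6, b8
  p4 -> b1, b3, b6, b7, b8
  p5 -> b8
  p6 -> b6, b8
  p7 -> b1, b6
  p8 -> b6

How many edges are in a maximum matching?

For example, pair p1→b2, p2→b6, p3→b4, p4→b7, p5→b8, p7→b1.
The set {p2, p5, p6, p8} has only 2 neighbours ({b6, b8}), so by Hall's theorem at most 6 of the 8 left vertices can be matched.

6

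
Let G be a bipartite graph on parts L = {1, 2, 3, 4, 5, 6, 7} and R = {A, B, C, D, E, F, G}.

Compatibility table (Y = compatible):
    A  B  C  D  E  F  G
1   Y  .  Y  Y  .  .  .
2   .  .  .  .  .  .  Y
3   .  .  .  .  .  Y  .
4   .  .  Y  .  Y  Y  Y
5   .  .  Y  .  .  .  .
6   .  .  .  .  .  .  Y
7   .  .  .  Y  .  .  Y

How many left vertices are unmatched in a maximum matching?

For example, pair 1→A, 2→G, 3→F, 4→E, 5→C, 7→D.
The set {2, 6} has only 1 neighbour ({G}), so by Hall's theorem at most 6 of the 7 left vertices can be matched.
That matches 6 of the 7, leaving 1 unmatched; no matching can do better.

1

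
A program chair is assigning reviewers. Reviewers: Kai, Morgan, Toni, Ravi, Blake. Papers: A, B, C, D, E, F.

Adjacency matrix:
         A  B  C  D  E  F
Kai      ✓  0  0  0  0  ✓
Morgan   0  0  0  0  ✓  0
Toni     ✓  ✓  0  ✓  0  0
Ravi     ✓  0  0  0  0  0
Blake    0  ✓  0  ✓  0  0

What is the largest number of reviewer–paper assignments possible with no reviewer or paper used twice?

A valid assignment of size 5: Kai-F, Morgan-E, Toni-D, Ravi-A, Blake-B.
All 5 reviewers are matched, so no larger matching exists.

5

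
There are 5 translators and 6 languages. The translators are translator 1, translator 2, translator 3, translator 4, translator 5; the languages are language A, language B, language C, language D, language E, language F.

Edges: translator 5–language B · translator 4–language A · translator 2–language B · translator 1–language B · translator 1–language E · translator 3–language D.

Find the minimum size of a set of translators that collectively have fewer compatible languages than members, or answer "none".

2

Take S = {translator 2, translator 5}. Its neighbourhood is {language B}, so |N(S)| = 1 < |S| = 2.
No single vertex violates Hall's condition since each has at least one neighbour, so 2 is the minimum.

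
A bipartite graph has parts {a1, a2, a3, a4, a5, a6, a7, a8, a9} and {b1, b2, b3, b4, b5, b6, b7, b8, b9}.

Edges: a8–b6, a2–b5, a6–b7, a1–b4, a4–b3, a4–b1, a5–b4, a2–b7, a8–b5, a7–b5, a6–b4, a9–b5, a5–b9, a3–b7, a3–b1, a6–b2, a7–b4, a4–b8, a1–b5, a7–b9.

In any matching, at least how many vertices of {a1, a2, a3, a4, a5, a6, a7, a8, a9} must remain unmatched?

1

One maximum matching: a1–b4, a2–b7, a3–b1, a4–b3, a5–b9, a6–b2, a7–b5, a8–b6.
The set {a1, a5, a7, a9} has only 3 neighbours ({b4, b5, b9}), so by Hall's theorem at most 8 of the 9 left vertices can be matched.
That matches 8 of the 9, leaving 1 unmatched; no matching can do better.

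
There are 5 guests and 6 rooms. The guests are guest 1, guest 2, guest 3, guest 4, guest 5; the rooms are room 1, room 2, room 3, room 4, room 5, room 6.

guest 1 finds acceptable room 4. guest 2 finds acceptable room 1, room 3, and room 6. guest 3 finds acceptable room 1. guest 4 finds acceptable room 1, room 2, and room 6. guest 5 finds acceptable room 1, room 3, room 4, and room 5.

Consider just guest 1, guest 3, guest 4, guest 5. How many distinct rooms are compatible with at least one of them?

6

The union of neighbours of {guest 1, guest 3, guest 4, guest 5} is {room 1, room 2, room 3, room 4, room 5, room 6}, which has 6 elements.
Since |N(S)| = 6 ≥ |S| = 4, Hall's condition holds for this subset.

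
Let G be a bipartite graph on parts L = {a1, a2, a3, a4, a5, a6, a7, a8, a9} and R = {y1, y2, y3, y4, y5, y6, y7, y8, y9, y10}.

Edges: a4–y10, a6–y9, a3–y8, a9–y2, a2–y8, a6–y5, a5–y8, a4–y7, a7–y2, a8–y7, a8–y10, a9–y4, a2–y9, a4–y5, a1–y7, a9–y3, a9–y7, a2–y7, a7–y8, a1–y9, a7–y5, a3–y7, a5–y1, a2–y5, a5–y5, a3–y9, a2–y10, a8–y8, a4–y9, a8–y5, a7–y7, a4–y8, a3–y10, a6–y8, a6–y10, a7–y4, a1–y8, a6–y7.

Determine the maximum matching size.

8

One maximum matching: a1–y9, a2–y5, a3–y8, a4–y10, a5–y1, a6–y7, a7–y4, a9–y3.
The set {a1, a2, a3, a4, a6, a8} has only 5 neighbours ({y10, y5, y7, y8, y9}), so by Hall's theorem at most 8 of the 9 left vertices can be matched.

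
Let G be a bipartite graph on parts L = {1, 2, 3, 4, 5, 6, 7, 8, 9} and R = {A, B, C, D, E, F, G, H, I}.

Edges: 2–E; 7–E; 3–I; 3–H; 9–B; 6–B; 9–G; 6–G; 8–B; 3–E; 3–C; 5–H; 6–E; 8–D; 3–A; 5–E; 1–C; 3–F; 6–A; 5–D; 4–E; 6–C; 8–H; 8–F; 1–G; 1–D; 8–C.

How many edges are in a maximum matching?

One maximum matching: 1→C, 2→E, 3→A, 5→D, 6→G, 8→H, 9→B.
The set {2, 4, 7} has only 1 neighbour ({E}), so by Hall's theorem at most 7 of the 9 left vertices can be matched.

7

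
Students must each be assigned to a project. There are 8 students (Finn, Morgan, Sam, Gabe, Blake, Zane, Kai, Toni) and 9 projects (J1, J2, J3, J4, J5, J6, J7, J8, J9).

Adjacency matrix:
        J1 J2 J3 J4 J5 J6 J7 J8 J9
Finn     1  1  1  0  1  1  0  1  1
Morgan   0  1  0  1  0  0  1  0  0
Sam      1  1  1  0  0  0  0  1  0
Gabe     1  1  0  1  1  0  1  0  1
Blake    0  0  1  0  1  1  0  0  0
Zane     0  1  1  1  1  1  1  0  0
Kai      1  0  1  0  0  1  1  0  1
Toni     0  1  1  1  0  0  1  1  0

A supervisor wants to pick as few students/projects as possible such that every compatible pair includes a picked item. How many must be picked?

8

The 8 edges Finn–J1, Morgan–J4, Sam–J8, Gabe–J7, Blake–J3, Zane–J6, Kai–J9, Toni–J2 form a matching, so any vertex cover needs at least 8 vertices (one per matched edge).
Conversely {Finn, Morgan, Sam, Gabe, Blake, Zane, Kai, Toni} meets every edge and has exactly 8 vertices, so 8 is optimal.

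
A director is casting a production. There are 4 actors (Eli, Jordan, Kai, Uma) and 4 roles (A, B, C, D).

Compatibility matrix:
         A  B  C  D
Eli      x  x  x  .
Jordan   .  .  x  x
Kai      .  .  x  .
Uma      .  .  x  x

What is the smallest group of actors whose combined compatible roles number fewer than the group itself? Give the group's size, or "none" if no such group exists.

Take S = {Jordan, Kai, Uma}. Its neighbourhood is {C, D}, so |N(S)| = 2 < |S| = 3.
Every subset of size less than 3 has at least as many neighbours as members, so 3 is the minimum.

3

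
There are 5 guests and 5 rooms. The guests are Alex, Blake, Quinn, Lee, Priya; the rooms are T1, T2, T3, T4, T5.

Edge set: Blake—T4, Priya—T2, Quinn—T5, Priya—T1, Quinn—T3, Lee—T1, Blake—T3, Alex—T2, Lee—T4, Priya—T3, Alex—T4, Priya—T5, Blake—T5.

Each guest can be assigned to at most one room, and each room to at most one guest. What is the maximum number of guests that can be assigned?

A valid assignment of size 5: Alex→T4, Blake→T5, Quinn→T3, Lee→T1, Priya→T2.
This saturates every guest, so 5 is the maximum.

5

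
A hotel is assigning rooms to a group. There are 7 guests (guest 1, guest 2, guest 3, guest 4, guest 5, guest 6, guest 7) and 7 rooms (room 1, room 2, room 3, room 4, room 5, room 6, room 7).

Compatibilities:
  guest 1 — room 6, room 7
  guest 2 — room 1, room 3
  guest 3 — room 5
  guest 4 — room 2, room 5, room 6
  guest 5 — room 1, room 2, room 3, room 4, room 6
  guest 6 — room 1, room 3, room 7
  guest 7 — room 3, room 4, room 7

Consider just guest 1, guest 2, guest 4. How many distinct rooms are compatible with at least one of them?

The union of neighbours of {guest 1, guest 2, guest 4} is {room 1, room 2, room 3, room 5, room 6, room 7}, which has 6 elements.
Since |N(S)| = 6 ≥ |S| = 3, Hall's condition holds for this subset.

6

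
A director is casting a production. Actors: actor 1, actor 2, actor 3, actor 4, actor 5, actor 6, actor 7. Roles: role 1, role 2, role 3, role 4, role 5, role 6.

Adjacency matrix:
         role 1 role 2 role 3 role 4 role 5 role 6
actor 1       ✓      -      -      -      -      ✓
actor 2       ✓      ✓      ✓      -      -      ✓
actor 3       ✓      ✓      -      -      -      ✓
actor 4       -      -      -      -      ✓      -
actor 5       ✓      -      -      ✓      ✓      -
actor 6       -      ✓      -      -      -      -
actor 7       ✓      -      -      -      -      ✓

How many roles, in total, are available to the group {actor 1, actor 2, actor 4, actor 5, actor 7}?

The union of neighbours of {actor 1, actor 2, actor 4, actor 5, actor 7} is {role 1, role 2, role 3, role 4, role 5, role 6}, which has 6 elements.
Since |N(S)| = 6 ≥ |S| = 5, Hall's condition holds for this subset.

6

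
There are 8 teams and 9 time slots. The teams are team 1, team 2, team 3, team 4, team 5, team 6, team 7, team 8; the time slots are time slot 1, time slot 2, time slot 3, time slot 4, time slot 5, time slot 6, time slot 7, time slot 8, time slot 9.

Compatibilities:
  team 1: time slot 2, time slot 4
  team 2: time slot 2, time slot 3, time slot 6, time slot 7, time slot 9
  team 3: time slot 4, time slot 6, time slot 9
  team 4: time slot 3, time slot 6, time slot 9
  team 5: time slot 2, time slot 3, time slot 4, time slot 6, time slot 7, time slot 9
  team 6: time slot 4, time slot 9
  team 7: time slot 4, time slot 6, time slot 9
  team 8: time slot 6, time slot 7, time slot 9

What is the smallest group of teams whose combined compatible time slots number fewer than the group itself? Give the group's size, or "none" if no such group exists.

7

Take S = {team 1, team 2, team 3, team 4, team 5, team 6, team 7}. Its neighbourhood is {time slot 2, time slot 3, time slot 4, time slot 6, time slot 7, time slot 9}, so |N(S)| = 6 < |S| = 7.
Every subset of size less than 7 has at least as many neighbours as members, so 7 is the minimum.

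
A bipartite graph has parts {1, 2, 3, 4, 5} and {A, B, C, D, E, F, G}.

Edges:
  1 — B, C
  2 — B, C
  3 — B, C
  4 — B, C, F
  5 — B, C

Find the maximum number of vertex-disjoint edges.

A valid assignment of size 3: 1→C, 2→B, 4→F.
The set {1, 2, 3, 5} has only 2 neighbours ({B, C}), so by Hall's theorem at most 3 of the 5 left vertices can be matched.

3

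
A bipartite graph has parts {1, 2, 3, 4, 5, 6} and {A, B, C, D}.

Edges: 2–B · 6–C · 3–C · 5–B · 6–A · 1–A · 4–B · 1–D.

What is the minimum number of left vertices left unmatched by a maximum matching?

For example, pair 1-D, 2-B, 3-C, 6-A.
The set {2, 4, 5} has only 1 neighbour ({B}), so by Hall's theorem at most 4 of the 6 left vertices can be matched.
That matches 4 of the 6, leaving 2 unmatched; no matching can do better.

2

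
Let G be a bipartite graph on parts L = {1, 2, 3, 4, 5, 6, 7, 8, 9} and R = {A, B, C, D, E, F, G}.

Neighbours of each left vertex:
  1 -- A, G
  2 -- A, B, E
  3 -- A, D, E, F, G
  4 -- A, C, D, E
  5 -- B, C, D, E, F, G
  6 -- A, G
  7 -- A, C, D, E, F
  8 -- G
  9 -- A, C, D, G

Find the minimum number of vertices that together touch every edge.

7

{A, B, C, D, E, F, G} is a vertex cover of size 7: every edge has an endpoint in this set.
No smaller cover exists because 1–A, 2–B, 3–D, 4–C, 5–F, 6–G, 7–E is a matching of size 7, and a cover must include an endpoint of each of these disjoint edges (König's theorem).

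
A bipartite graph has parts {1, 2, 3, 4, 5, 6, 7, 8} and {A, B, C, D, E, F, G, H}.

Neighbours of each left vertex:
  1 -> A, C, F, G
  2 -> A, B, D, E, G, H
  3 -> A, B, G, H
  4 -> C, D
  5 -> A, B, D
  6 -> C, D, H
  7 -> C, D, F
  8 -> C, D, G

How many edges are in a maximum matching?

8

One maximum matching: 1-A, 2-E, 3-B, 4-C, 5-D, 6-H, 7-F, 8-G.
This saturates every left vertex, so 8 is the maximum.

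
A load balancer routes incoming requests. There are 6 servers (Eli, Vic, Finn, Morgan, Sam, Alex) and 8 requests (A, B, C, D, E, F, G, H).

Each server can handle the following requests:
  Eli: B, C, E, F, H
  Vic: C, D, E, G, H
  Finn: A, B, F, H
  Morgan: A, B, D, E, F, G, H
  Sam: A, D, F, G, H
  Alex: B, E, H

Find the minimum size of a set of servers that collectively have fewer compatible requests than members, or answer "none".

A matching saturating every server exists, for instance Eli→H, Vic→E, Finn→F, Morgan→A, Sam→G, Alex→B.
By Hall's marriage theorem, this means |N(S)| ≥ |S| for every subset S, so no violating subset exists.

none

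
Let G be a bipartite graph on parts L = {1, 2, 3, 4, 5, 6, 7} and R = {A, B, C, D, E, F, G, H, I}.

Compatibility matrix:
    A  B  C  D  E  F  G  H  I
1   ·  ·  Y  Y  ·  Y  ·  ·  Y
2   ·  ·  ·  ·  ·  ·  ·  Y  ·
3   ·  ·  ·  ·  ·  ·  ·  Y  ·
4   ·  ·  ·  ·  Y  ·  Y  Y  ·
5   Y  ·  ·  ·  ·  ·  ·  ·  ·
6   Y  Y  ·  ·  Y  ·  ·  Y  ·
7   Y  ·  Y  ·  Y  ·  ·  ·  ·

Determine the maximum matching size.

One maximum matching: 1→F, 2→H, 4→G, 5→A, 6→B, 7→E.
The set {2, 3} has only 1 neighbour ({H}), so by Hall's theorem at most 6 of the 7 left vertices can be matched.

6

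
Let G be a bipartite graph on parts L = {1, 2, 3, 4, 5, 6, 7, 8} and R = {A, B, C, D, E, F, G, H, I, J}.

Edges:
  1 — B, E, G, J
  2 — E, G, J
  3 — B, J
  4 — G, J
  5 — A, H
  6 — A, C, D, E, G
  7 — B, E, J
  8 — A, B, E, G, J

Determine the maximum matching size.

For example, pair 1–G, 2–E, 3–B, 4–J, 5–H, 6–D, 8–A.
The set {1, 2, 3, 4, 7} has only 4 neighbours ({B, E, G, J}), so by Hall's theorem at most 7 of the 8 left vertices can be matched.

7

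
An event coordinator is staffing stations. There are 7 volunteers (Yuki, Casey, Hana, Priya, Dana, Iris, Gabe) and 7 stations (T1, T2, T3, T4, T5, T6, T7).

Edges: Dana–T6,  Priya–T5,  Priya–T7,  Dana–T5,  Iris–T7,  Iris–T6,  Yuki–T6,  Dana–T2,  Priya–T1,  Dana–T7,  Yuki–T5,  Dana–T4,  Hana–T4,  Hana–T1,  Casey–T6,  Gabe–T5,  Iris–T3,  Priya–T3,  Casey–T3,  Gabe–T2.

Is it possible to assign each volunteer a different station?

Yes

A valid assignment of size 7: Yuki→T6, Casey→T3, Hana→T4, Priya→T1, Dana→T2, Iris→T7, Gabe→T5.
All 7 volunteers are covered.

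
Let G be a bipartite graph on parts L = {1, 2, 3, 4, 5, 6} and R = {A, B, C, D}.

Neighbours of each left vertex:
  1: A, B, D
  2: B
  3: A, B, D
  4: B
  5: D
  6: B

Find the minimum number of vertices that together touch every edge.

A maximum matching has 3 edges (e.g. 1–A, 2–B, 3–D).
By König's theorem the minimum vertex cover has the same size. One such cover is {A, B, D}.

3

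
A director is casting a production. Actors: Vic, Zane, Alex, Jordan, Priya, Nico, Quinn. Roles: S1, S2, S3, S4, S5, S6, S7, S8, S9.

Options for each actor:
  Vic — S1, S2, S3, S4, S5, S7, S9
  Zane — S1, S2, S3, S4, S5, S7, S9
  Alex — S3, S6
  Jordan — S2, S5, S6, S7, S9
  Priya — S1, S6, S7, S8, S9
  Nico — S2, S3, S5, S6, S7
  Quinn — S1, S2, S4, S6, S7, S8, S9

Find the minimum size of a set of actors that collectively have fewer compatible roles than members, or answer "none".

none

A matching saturating every actor exists, for instance Vic→S4, Zane→S3, Alex→S6, Jordan→S5, Priya→S9, Nico→S7, Quinn→S2.
By Hall's marriage theorem, this means |N(S)| ≥ |S| for every subset S, so no violating subset exists.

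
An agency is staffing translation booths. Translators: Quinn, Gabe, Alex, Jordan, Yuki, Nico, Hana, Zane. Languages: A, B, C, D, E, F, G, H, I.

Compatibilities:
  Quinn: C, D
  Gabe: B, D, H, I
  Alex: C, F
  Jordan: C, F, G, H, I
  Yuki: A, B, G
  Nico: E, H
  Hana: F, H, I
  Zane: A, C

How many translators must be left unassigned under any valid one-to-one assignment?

A valid assignment of size 8: Quinn→D, Gabe→I, Alex→F, Jordan→G, Yuki→B, Nico→E, Hana→H, Zane→C.
All 8 translators are matched, so no larger matching exists.
That matches 8 of the 8, leaving 0 unmatched; no matching can do better.

0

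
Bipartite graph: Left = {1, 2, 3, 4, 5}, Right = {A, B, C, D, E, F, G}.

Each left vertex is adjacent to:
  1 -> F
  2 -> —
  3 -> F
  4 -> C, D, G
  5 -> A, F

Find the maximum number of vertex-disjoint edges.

One maximum matching: 1→F, 4→G, 5→A.
The set {1, 2, 3} has only 1 neighbour ({F}), so by Hall's theorem at most 3 of the 5 left vertices can be matched.

3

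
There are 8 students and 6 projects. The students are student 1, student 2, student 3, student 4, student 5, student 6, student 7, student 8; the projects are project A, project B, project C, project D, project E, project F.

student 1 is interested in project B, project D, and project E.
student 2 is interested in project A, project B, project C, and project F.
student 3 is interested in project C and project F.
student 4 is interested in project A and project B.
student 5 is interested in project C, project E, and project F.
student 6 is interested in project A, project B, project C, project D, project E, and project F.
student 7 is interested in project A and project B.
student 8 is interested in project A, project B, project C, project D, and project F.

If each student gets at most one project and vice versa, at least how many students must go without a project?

2

A valid assignment of size 6: student 1→project D, student 2→project A, student 3→project C, student 4→project B, student 5→project E, student 6→project F.
The set {student 1, student 2, student 3, student 4, student 5, student 6, student 7, student 8} has only 6 neighbours ({project A, project B, project C, project D, project E, project F}), so by Hall's theorem at most 6 of the 8 students can be matched.
That matches 6 of the 8, leaving 2 unmatched; no matching can do better.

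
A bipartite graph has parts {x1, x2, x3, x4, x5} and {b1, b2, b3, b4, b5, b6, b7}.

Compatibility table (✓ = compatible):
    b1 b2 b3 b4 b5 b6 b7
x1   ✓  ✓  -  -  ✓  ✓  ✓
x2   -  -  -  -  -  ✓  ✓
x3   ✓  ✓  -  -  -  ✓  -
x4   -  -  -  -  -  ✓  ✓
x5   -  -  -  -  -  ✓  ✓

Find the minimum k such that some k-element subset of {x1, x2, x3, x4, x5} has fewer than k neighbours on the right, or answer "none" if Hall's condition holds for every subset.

3

Take S = {x2, x4, x5}. Its neighbourhood is {b6, b7}, so |N(S)| = 2 < |S| = 3.
Every subset of size less than 3 has at least as many neighbours as members, so 3 is the minimum.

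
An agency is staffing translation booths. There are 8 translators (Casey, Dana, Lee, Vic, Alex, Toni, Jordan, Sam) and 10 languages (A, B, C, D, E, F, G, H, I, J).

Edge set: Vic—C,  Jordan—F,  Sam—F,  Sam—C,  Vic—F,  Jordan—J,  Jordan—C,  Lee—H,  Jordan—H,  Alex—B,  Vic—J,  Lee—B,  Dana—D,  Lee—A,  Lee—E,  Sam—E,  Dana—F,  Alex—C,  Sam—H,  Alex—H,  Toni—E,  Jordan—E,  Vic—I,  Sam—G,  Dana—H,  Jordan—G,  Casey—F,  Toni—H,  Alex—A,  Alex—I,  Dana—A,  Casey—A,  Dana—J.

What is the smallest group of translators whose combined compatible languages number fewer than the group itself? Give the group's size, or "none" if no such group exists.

none

A matching saturating every translator exists, for instance Casey→F, Dana→A, Lee→B, Vic→C, Alex→H, Toni→E, Jordan→J, Sam→G.
By Hall's marriage theorem, this means |N(S)| ≥ |S| for every subset S, so no violating subset exists.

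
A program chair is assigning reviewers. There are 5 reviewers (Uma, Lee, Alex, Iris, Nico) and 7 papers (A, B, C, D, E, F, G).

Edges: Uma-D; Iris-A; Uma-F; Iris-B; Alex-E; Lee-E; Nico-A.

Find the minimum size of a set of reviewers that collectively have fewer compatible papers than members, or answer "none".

2

Take S = {Lee, Alex}. Its neighbourhood is {E}, so |N(S)| = 1 < |S| = 2.
No single vertex violates Hall's condition since each has at least one neighbour, so 2 is the minimum.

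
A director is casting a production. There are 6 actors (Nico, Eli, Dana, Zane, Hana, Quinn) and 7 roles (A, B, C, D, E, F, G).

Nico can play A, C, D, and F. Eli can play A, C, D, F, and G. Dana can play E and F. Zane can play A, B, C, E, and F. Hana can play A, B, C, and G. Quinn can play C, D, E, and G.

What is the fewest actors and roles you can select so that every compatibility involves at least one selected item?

6

A maximum matching has 6 edges (e.g. Nico–C, Eli–G, Dana–F, Zane–A, Hana–B, Quinn–E).
By König's theorem the minimum vertex cover has the same size. One such cover is {Nico, Eli, Dana, Zane, Hana, Quinn}.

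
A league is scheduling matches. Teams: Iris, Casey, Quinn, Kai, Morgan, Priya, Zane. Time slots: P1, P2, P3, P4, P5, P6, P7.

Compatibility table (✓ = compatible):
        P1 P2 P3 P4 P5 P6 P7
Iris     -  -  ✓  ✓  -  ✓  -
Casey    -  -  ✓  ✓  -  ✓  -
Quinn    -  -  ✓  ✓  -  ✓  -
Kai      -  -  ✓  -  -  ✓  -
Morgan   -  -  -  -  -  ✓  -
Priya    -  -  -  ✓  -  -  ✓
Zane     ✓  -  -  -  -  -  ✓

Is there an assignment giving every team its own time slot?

No

The set {Iris, Casey, Quinn, Kai, Morgan} has only 3 neighbours ({P3, P4, P6}), so by Hall's theorem at most 5 of the 7 teams can be matched.
Hence no matching covers every team.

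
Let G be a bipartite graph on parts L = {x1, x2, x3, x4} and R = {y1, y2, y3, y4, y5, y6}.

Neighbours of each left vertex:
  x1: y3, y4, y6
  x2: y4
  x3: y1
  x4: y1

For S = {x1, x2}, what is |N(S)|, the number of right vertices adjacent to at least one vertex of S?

3

The union of neighbours of {x1, x2} is {y3, y4, y6}, which has 3 elements.
Since |N(S)| = 3 ≥ |S| = 2, Hall's condition holds for this subset.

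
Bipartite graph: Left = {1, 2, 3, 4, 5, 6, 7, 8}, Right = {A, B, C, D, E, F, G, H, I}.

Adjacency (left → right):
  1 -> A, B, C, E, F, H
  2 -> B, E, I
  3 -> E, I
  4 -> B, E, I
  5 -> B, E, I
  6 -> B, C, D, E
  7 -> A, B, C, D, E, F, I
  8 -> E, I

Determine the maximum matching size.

6

For example, pair 1-H, 2-E, 3-I, 4-B, 6-C, 7-A.
The set {2, 3, 4, 5, 8} has only 3 neighbours ({B, E, I}), so by Hall's theorem at most 6 of the 8 left vertices can be matched.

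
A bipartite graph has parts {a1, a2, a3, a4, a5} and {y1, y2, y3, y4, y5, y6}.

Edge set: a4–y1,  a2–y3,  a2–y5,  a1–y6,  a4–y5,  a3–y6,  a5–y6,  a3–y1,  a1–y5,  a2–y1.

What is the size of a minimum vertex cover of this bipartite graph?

4

{a2, y1, y5, y6} is a vertex cover of size 4: every edge has an endpoint in this set.
No smaller cover exists because a1–y5, a2–y3, a3–y6, a4–y1 is a matching of size 4, and a cover must include an endpoint of each of these disjoint edges (König's theorem).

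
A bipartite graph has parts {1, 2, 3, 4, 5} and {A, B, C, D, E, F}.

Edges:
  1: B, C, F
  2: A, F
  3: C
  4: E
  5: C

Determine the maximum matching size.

4

For example, pair 1-B, 2-F, 3-C, 4-E.
The set {3, 5} has only 1 neighbour ({C}), so by Hall's theorem at most 4 of the 5 left vertices can be matched.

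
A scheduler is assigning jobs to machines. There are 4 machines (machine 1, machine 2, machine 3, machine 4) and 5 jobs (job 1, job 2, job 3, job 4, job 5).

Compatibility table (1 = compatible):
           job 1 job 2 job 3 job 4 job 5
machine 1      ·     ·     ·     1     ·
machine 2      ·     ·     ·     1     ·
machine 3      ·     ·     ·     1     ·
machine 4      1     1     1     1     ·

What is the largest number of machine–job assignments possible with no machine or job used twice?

2

One maximum matching: machine 1-job 4, machine 4-job 2.
The set {machine 1, machine 2, machine 3} has only 1 neighbour ({job 4}), so by Hall's theorem at most 2 of the 4 machines can be matched.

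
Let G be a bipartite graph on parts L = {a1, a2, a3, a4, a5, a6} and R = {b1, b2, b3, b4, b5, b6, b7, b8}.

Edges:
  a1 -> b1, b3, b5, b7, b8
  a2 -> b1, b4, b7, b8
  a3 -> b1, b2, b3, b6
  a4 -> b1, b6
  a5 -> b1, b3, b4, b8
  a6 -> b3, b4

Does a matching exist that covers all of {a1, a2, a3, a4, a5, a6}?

One maximum matching: a1→b1, a2→b7, a3→b2, a4→b6, a5→b8, a6→b3.
All 6 left vertices are covered.

Yes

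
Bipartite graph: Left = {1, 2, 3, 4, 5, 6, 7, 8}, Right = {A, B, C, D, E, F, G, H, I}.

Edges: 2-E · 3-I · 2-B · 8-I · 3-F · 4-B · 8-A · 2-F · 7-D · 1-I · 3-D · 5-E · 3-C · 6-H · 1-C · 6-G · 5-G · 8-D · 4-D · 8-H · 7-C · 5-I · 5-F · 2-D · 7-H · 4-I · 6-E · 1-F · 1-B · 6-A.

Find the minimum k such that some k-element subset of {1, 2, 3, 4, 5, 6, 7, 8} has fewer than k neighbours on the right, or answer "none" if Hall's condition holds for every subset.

A matching saturating every left vertex exists, for instance 1→B, 2→E, 3→F, 4→D, 5→I, 6→G, 7→C, 8→A.
By Hall's marriage theorem, this means |N(S)| ≥ |S| for every subset S, so no violating subset exists.

none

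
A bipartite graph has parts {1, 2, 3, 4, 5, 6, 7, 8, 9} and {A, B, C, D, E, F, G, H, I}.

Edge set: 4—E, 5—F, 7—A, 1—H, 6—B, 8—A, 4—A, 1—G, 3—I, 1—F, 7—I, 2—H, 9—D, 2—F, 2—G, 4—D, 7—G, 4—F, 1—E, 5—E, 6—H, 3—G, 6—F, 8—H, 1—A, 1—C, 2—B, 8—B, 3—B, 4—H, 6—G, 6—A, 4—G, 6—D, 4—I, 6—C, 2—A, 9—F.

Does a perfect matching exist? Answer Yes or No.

Yes

For example, pair 1→G, 2→A, 3→B, 4→D, 5→E, 6→C, 7→I, 8→H, 9→F.
All 9 left vertices are covered.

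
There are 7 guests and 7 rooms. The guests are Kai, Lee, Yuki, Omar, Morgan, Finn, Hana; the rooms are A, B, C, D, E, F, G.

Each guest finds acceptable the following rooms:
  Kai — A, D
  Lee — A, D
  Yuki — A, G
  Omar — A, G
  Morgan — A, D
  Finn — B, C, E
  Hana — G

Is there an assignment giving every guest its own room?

The set {Kai, Lee, Yuki, Omar, Morgan, Hana} has only 3 neighbours ({A, D, G}), so by Hall's theorem at most 4 of the 7 guests can be matched.
Hence no matching covers every guest.

No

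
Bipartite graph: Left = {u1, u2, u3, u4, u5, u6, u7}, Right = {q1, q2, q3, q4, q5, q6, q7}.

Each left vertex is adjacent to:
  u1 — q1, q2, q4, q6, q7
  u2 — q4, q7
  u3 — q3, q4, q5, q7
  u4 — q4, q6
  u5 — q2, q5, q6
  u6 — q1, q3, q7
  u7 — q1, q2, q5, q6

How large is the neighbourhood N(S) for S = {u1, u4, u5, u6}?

The union of neighbours of {u1, u4, u5, u6} is {q1, q2, q3, q4, q5, q6, q7}, which has 7 elements.
Since |N(S)| = 7 ≥ |S| = 4, Hall's condition holds for this subset.

7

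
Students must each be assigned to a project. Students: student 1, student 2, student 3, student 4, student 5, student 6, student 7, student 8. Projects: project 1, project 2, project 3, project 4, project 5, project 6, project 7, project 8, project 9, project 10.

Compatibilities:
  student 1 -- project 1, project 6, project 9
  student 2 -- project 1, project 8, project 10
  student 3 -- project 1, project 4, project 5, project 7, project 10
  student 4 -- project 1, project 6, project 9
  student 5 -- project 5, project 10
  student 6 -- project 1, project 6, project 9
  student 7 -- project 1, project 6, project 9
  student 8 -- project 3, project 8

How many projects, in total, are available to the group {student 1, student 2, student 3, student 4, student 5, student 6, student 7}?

The union of neighbours of {student 1, student 2, student 3, student 4, student 5, student 6, student 7} is {project 1, project 4, project 5, project 6, project 7, project 8, project 9, project 10}, which has 8 elements.
Since |N(S)| = 8 ≥ |S| = 7, Hall's condition holds for this subset.

8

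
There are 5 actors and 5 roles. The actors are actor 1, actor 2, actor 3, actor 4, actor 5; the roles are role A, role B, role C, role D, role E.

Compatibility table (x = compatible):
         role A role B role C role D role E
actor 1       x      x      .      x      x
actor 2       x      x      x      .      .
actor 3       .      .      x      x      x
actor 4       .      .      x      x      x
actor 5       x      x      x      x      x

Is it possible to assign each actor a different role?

Yes

For example, pair actor 1-role B, actor 2-role A, actor 3-role E, actor 4-role D, actor 5-role C.
All 5 actors are covered.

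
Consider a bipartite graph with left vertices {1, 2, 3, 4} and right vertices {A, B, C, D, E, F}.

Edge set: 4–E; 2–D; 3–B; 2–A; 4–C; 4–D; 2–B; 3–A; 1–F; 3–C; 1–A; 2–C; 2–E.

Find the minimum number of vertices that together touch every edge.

4

{1, 2, 3, 4} is a vertex cover of size 4: every edge has an endpoint in this set.
No smaller cover exists because 1–F, 2–A, 3–B, 4–E is a matching of size 4, and a cover must include an endpoint of each of these disjoint edges (König's theorem).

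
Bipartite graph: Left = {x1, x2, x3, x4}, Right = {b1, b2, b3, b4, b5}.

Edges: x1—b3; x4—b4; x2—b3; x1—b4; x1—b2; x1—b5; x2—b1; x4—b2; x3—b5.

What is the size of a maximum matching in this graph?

4

For example, pair x1-b3, x2-b1, x3-b5, x4-b4.
This saturates every left vertex, so 4 is the maximum.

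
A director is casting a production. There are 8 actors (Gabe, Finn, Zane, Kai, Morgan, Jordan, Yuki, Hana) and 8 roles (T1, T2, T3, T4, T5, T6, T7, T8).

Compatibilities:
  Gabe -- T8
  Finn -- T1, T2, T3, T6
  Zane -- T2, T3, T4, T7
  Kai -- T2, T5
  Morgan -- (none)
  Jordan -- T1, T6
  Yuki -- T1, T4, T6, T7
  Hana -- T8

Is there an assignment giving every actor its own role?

The set {Gabe, Morgan, Hana} has only 1 neighbour ({T8}), so by Hall's theorem at most 6 of the 8 actors can be matched.
Hence no matching covers every actor.

No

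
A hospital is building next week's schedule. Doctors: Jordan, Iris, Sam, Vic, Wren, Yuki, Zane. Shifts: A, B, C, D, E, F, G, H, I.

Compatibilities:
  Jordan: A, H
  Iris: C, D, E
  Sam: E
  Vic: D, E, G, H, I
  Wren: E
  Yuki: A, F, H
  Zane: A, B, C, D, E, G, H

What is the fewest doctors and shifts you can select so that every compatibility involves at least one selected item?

A maximum matching has 6 edges (e.g. Jordan–A, Iris–C, Sam–E, Vic–H, Yuki–F, Zane–G).
By König's theorem the minimum vertex cover has the same size. One such cover is {Jordan, Iris, Vic, Yuki, Zane, E}.

6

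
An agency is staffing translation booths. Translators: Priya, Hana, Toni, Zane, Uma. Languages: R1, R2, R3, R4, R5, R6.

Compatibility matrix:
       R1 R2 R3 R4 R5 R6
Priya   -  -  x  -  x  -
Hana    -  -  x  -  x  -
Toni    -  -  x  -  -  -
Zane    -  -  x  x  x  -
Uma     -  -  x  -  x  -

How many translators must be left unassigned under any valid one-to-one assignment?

2

A valid assignment of size 3: Priya-R3, Hana-R5, Zane-R4.
The set {Priya, Hana, Toni, Uma} has only 2 neighbours ({R3, R5}), so by Hall's theorem at most 3 of the 5 translators can be matched.
That matches 3 of the 5, leaving 2 unmatched; no matching can do better.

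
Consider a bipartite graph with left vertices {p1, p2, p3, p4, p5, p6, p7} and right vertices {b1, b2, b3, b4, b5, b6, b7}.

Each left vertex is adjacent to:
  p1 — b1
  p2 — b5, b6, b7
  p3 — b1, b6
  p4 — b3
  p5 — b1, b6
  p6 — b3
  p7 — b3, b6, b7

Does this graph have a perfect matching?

The set {p1, p3, p4, p5, p6} has only 3 neighbours ({b1, b3, b6}), so by Hall's theorem at most 5 of the 7 left vertices can be matched.
Hence no matching covers every left vertex.

No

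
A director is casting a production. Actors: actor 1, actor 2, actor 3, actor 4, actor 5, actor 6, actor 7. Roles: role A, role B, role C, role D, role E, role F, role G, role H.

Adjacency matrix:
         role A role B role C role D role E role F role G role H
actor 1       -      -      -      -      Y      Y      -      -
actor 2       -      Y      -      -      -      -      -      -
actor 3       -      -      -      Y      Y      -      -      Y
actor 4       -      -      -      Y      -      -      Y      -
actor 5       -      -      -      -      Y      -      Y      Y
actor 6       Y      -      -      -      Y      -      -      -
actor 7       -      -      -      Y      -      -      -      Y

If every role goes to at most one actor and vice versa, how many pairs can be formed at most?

7

For example, pair actor 1-role F, actor 2-role B, actor 3-role E, actor 4-role G, actor 5-role H, actor 6-role A, actor 7-role D.
This saturates every actor, so 7 is the maximum.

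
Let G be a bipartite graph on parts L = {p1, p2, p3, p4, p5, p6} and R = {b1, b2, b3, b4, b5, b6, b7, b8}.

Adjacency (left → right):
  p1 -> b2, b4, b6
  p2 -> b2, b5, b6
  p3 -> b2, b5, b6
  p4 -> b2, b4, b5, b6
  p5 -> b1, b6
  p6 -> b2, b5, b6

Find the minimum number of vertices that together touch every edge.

A maximum matching has 5 edges (e.g. p1–b4, p2–b2, p3–b6, p4–b5, p5–b1).
By König's theorem the minimum vertex cover has the same size. One such cover is {p5, b2, b4, b5, b6}.

5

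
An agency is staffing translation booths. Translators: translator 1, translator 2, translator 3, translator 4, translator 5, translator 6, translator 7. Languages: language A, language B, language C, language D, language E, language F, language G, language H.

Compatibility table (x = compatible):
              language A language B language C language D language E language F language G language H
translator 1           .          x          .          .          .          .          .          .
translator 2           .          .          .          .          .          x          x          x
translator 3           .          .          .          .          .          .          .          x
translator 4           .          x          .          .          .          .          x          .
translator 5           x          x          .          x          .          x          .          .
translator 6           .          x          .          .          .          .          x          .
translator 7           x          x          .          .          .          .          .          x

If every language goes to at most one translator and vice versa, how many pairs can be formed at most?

A valid assignment of size 6: translator 1-language B, translator 2-language F, translator 3-language H, translator 4-language G, translator 5-language D, translator 7-language A.
The set {translator 1, translator 4, translator 6} has only 2 neighbours ({language B, language G}), so by Hall's theorem at most 6 of the 7 translators can be matched.

6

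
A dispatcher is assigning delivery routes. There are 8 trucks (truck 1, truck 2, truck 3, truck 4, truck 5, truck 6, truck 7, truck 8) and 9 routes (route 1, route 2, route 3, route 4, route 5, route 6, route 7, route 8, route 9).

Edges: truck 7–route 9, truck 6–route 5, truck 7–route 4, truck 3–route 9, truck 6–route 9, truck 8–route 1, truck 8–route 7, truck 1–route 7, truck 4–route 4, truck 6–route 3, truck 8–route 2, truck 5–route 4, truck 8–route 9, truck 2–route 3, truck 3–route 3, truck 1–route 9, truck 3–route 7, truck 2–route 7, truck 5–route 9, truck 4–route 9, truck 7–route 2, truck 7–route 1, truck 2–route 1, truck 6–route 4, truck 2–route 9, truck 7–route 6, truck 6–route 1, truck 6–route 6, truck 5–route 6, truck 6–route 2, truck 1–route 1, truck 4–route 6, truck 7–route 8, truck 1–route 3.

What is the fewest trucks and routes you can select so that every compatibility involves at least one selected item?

8

The 8 edges truck 1–route 1, truck 2–route 9, truck 3–route 3, truck 4–route 6, truck 5–route 4, truck 6–route 5, truck 7–route 2, truck 8–route 7 form a matching, so any vertex cover needs at least 8 vertices (one per matched edge).
Conversely {truck 1, truck 2, truck 3, truck 4, truck 5, truck 6, truck 7, truck 8} meets every edge and has exactly 8 vertices, so 8 is optimal.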